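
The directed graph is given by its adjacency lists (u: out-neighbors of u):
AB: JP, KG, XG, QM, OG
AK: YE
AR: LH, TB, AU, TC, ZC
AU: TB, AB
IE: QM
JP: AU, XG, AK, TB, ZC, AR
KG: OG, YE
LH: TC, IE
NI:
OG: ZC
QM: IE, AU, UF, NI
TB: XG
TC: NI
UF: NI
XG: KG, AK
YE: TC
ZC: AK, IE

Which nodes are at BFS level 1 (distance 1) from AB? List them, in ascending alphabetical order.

Level 0: AB
Level 1: JP, KG, OG, QM, XG
Level 2: AK, AR, AU, IE, NI, TB, UF, YE, ZC
Level 3: LH, TC

JP, KG, OG, QM, XG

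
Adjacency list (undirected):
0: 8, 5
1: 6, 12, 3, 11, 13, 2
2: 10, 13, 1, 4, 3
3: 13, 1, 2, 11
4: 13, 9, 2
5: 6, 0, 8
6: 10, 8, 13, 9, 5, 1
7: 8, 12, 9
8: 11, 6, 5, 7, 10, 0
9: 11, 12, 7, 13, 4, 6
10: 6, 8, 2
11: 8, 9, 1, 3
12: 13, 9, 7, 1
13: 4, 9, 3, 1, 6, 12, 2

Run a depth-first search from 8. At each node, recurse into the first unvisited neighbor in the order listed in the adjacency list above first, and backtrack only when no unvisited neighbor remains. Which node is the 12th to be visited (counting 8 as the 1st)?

Visit 8
8 → 11
11 → 9
9 → 12
12 → 13
13 → 4
4 → 2
2 → 10
10 → 6
6 → 5
5 → 0
6 → 1
1 → 3
12 → 7

Visit order: 8, 11, 9, 12, 13, 4, 2, 10, 6, 5, 0, 1, 3, 7

1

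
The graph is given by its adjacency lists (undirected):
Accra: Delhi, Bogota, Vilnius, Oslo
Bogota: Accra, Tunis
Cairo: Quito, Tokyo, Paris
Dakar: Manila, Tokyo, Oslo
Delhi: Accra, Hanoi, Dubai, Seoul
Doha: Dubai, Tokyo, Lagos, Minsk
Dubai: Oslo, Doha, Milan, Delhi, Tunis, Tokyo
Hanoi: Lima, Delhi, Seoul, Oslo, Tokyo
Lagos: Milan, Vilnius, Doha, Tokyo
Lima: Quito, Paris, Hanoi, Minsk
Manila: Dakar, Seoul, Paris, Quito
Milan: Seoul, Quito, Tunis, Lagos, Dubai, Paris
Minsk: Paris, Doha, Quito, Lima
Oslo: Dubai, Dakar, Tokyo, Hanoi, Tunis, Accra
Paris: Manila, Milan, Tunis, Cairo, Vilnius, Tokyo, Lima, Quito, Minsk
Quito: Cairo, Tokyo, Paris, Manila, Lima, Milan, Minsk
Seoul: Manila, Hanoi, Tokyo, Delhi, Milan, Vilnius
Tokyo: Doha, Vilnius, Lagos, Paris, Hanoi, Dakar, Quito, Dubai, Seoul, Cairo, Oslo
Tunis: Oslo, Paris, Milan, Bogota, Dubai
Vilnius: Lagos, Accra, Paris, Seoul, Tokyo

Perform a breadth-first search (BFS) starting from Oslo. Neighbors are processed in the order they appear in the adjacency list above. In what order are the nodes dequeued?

Visit Oslo; enqueue Dubai, Dakar, Tokyo, Hanoi, Tunis, Accra → queue [Dubai, Dakar, Tokyo, Hanoi, Tunis, Accra]
Visit Dubai; enqueue Doha, Milan, Delhi → queue [Dakar, Tokyo, Hanoi, Tunis, Accra, Doha, Milan, Delhi]
Visit Dakar; enqueue Manila → queue [Tokyo, Hanoi, Tunis, Accra, Doha, Milan, Delhi, Manila]
Visit Tokyo; enqueue Vilnius, Lagos, Paris, Quito, Seoul, Cairo → queue [Hanoi, Tunis, Accra, Doha, Milan, Delhi, Manila, Vilnius, Lagos, Paris, Quito, Seoul, Cairo]
Visit Hanoi; enqueue Lima → queue [Tunis, Accra, Doha, Milan, Delhi, Manila, Vilnius, Lagos, Paris, Quito, Seoul, Cairo, Lima]
Visit Tunis; enqueue Bogota → queue [Accra, Doha, Milan, Delhi, Manila, Vilnius, Lagos, Paris, Quito, Seoul, Cairo, Lima, Bogota]
Visit Accra → queue [Doha, Milan, Delhi, Manila, Vilnius, Lagos, Paris, Quito, Seoul, Cairo, Lima, Bogota]
Visit Doha; enqueue Minsk → queue [Milan, Delhi, Manila, Vilnius, Lagos, Paris, Quito, Seoul, Cairo, Lima, Bogota, Minsk]
Visit Milan → queue [Delhi, Manila, Vilnius, Lagos, Paris, Quito, Seoul, Cairo, Lima, Bogota, Minsk]
Visit Delhi → queue [Manila, Vilnius, Lagos, Paris, Quito, Seoul, Cairo, Lima, Bogota, Minsk]
Visit Manila → queue [Vilnius, Lagos, Paris, Quito, Seoul, Cairo, Lima, Bogota, Minsk]
Visit Vilnius → queue [Lagos, Paris, Quito, Seoul, Cairo, Lima, Bogota, Minsk]
Visit Lagos → queue [Paris, Quito, Seoul, Cairo, Lima, Bogota, Minsk]
Visit Paris → queue [Quito, Seoul, Cairo, Lima, Bogota, Minsk]
Visit Quito → queue [Seoul, Cairo, Lima, Bogota, Minsk]
Visit Seoul → queue [Cairo, Lima, Bogota, Minsk]
Visit Cairo → queue [Lima, Bogota, Minsk]
Visit Lima → queue [Bogota, Minsk]
Visit Bogota → queue [Minsk]
Visit Minsk → queue []

Oslo -> Dubai -> Dakar -> Tokyo -> Hanoi -> Tunis -> Accra -> Doha -> Milan -> Delhi -> Manila -> Vilnius -> Lagos -> Paris -> Quito -> Seoul -> Cairo -> Lima -> Bogota -> Minsk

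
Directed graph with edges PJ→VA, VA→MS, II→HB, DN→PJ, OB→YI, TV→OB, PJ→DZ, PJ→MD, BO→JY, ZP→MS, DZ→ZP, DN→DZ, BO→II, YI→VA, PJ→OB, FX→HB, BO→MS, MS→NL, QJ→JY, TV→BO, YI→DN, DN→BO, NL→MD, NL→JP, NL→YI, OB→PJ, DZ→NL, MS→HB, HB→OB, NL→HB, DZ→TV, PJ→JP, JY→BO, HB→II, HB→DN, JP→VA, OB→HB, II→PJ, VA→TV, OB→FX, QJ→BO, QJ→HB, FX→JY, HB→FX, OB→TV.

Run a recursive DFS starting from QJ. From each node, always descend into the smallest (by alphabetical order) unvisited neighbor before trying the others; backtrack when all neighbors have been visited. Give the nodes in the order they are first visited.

Visit QJ
QJ → BO
BO → II
II → HB
HB → DN
DN → DZ
DZ → NL
NL → JP
JP → VA
VA → MS
VA → TV
TV → OB
OB → FX
FX → JY
OB → PJ
PJ → MD
OB → YI
DZ → ZP

QJ BO II HB DN DZ NL JP VA MS TV OB FX JY PJ MD YI ZP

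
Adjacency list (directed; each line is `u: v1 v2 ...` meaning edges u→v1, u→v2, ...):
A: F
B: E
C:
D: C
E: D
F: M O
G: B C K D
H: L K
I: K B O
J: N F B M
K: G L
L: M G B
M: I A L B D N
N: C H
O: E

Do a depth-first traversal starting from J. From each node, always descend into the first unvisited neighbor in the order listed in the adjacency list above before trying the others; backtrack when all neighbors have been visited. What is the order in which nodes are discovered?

Visit J
J → N
N → C
N → H
H → L
L → M
M → I
I → K
K → G
G → B
B → E
E → D
I → O
M → A
A → F

J -> N -> C -> H -> L -> M -> I -> K -> G -> B -> E -> D -> O -> A -> F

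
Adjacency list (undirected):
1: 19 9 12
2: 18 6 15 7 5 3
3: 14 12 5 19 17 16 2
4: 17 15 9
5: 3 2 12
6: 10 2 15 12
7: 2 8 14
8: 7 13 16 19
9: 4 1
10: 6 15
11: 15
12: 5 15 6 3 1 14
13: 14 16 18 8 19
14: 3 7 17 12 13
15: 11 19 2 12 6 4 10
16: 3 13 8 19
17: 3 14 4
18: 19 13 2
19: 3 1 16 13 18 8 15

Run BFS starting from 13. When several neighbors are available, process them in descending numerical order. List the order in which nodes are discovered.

Visit 13; enqueue 19, 18, 16, 14, 8 → queue [19, 18, 16, 14, 8]
Visit 19; enqueue 15, 3, 1 → queue [18, 16, 14, 8, 15, 3, 1]
Visit 18; enqueue 2 → queue [16, 14, 8, 15, 3, 1, 2]
Visit 16 → queue [14, 8, 15, 3, 1, 2]
Visit 14; enqueue 17, 12, 7 → queue [8, 15, 3, 1, 2, 17, 12, 7]
Visit 8 → queue [15, 3, 1, 2, 17, 12, 7]
Visit 15; enqueue 11, 10, 6, 4 → queue [3, 1, 2, 17, 12, 7, 11, 10, 6, 4]
Visit 3; enqueue 5 → queue [1, 2, 17, 12, 7, 11, 10, 6, 4, 5]
Visit 1; enqueue 9 → queue [2, 17, 12, 7, 11, 10, 6, 4, 5, 9]
Visit 2 → queue [17, 12, 7, 11, 10, 6, 4, 5, 9]
Visit 17 → queue [12, 7, 11, 10, 6, 4, 5, 9]
Visit 12 → queue [7, 11, 10, 6, 4, 5, 9]
Visit 7 → queue [11, 10, 6, 4, 5, 9]
Visit 11 → queue [10, 6, 4, 5, 9]
Visit 10 → queue [6, 4, 5, 9]
Visit 6 → queue [4, 5, 9]
Visit 4 → queue [5, 9]
Visit 5 → queue [9]
Visit 9 → queue []

13 → 19 → 18 → 16 → 14 → 8 → 15 → 3 → 1 → 2 → 17 → 12 → 7 → 11 → 10 → 6 → 4 → 5 → 9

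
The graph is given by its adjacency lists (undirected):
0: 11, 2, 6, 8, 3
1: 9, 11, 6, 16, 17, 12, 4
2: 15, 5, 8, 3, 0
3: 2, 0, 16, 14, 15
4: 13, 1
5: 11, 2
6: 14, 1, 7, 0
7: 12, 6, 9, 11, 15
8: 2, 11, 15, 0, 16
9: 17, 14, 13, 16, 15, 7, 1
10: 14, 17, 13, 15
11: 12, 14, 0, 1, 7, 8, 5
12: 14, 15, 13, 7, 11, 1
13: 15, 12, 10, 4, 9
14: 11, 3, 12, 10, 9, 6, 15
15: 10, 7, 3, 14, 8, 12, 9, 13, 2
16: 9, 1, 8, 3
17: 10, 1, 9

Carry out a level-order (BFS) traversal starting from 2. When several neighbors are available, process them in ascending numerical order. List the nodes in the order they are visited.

2 -> 0 -> 3 -> 5 -> 8 -> 15 -> 6 -> 11 -> 14 -> 16 -> 7 -> 9 -> 10 -> 12 -> 13 -> 1 -> 17 -> 4

Visit 2; enqueue 0, 3, 5, 8, 15 → queue [0, 3, 5, 8, 15]
Visit 0; enqueue 6, 11 → queue [3, 5, 8, 15, 6, 11]
Visit 3; enqueue 14, 16 → queue [5, 8, 15, 6, 11, 14, 16]
Visit 5 → queue [8, 15, 6, 11, 14, 16]
Visit 8 → queue [15, 6, 11, 14, 16]
Visit 15; enqueue 7, 9, 10, 12, 13 → queue [6, 11, 14, 16, 7, 9, 10, 12, 13]
Visit 6; enqueue 1 → queue [11, 14, 16, 7, 9, 10, 12, 13, 1]
Visit 11 → queue [14, 16, 7, 9, 10, 12, 13, 1]
Visit 14 → queue [16, 7, 9, 10, 12, 13, 1]
Visit 16 → queue [7, 9, 10, 12, 13, 1]
Visit 7 → queue [9, 10, 12, 13, 1]
Visit 9; enqueue 17 → queue [10, 12, 13, 1, 17]
Visit 10 → queue [12, 13, 1, 17]
Visit 12 → queue [13, 1, 17]
Visit 13; enqueue 4 → queue [1, 17, 4]
Visit 1 → queue [17, 4]
Visit 17 → queue [4]
Visit 4 → queue []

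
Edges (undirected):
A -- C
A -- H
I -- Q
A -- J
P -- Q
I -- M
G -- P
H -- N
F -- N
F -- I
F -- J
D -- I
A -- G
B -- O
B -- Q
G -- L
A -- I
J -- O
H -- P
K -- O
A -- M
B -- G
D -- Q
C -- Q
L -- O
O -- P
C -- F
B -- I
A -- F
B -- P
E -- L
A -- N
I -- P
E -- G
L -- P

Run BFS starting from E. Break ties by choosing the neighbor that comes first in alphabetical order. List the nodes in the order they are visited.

Visit E; enqueue G, L → queue [G, L]
Visit G; enqueue A, B, P → queue [L, A, B, P]
Visit L; enqueue O → queue [A, B, P, O]
Visit A; enqueue C, F, H, I, J, M, N → queue [B, P, O, C, F, H, I, J, M, N]
Visit B; enqueue Q → queue [P, O, C, F, H, I, J, M, N, Q]
Visit P → queue [O, C, F, H, I, J, M, N, Q]
Visit O; enqueue K → queue [C, F, H, I, J, M, N, Q, K]
Visit C → queue [F, H, I, J, M, N, Q, K]
Visit F → queue [H, I, J, M, N, Q, K]
Visit H → queue [I, J, M, N, Q, K]
Visit I; enqueue D → queue [J, M, N, Q, K, D]
Visit J → queue [M, N, Q, K, D]
Visit M → queue [N, Q, K, D]
Visit N → queue [Q, K, D]
Visit Q → queue [K, D]
Visit K → queue [D]
Visit D → queue []

E, G, L, A, B, P, O, C, F, H, I, J, M, N, Q, K, D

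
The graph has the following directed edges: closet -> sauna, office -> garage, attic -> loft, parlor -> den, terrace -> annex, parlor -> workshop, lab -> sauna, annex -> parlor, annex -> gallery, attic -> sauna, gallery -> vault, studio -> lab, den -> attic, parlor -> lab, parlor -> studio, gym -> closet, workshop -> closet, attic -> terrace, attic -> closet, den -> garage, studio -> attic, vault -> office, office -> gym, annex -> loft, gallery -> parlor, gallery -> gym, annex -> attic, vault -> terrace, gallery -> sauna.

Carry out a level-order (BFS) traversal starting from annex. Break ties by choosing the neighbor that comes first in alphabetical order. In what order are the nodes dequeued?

annex → attic → gallery → loft → parlor → closet → sauna → terrace → gym → vault → den → lab → studio → workshop → office → garage

Visit annex; enqueue attic, gallery, loft, parlor → queue [attic, gallery, loft, parlor]
Visit attic; enqueue closet, sauna, terrace → queue [gallery, loft, parlor, closet, sauna, terrace]
Visit gallery; enqueue gym, vault → queue [loft, parlor, closet, sauna, terrace, gym, vault]
Visit loft → queue [parlor, closet, sauna, terrace, gym, vault]
Visit parlor; enqueue den, lab, studio, workshop → queue [closet, sauna, terrace, gym, vault, den, lab, studio, workshop]
Visit closet → queue [sauna, terrace, gym, vault, den, lab, studio, workshop]
Visit sauna → queue [terrace, gym, vault, den, lab, studio, workshop]
Visit terrace → queue [gym, vault, den, lab, studio, workshop]
Visit gym → queue [vault, den, lab, studio, workshop]
Visit vault; enqueue office → queue [den, lab, studio, workshop, office]
Visit den; enqueue garage → queue [lab, studio, workshop, office, garage]
Visit lab → queue [studio, workshop, office, garage]
Visit studio → queue [workshop, office, garage]
Visit workshop → queue [office, garage]
Visit office → queue [garage]
Visit garage → queue []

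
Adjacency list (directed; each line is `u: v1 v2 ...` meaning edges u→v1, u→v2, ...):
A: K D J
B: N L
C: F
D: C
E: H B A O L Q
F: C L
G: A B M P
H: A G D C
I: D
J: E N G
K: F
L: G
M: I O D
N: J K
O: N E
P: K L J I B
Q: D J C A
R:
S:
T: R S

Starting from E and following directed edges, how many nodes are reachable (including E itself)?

17

BFS from E visits: E, Q, O, L, H, B, A, J, D, C, N, G, K, F, P, M, I
Reachable nodes: 17 of 20 total.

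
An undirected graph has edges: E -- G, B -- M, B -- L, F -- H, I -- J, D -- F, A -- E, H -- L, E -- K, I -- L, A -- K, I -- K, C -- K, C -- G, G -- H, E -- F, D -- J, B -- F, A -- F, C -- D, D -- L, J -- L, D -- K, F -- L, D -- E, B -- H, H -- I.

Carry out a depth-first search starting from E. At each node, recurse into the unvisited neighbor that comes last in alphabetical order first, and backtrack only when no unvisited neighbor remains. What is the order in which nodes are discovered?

Visit E
E → K
K → I
I → L
L → J
J → D
D → F
F → H
H → G
G → C
H → B
B → M
F → A

E, K, I, L, J, D, F, H, G, C, B, M, A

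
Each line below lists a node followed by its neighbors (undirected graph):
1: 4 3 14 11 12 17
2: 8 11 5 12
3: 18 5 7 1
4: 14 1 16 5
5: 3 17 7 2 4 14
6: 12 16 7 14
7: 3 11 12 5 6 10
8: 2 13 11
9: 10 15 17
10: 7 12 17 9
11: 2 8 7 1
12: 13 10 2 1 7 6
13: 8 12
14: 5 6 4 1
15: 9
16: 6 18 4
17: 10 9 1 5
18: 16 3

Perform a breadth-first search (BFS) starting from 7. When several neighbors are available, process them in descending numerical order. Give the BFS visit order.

7 12 11 10 6 5 3 13 2 1 8 17 9 16 14 4 18 15

Visit 7; enqueue 12, 11, 10, 6, 5, 3 → queue [12, 11, 10, 6, 5, 3]
Visit 12; enqueue 13, 2, 1 → queue [11, 10, 6, 5, 3, 13, 2, 1]
Visit 11; enqueue 8 → queue [10, 6, 5, 3, 13, 2, 1, 8]
Visit 10; enqueue 17, 9 → queue [6, 5, 3, 13, 2, 1, 8, 17, 9]
Visit 6; enqueue 16, 14 → queue [5, 3, 13, 2, 1, 8, 17, 9, 16, 14]
Visit 5; enqueue 4 → queue [3, 13, 2, 1, 8, 17, 9, 16, 14, 4]
Visit 3; enqueue 18 → queue [13, 2, 1, 8, 17, 9, 16, 14, 4, 18]
Visit 13 → queue [2, 1, 8, 17, 9, 16, 14, 4, 18]
Visit 2 → queue [1, 8, 17, 9, 16, 14, 4, 18]
Visit 1 → queue [8, 17, 9, 16, 14, 4, 18]
Visit 8 → queue [17, 9, 16, 14, 4, 18]
Visit 17 → queue [9, 16, 14, 4, 18]
Visit 9; enqueue 15 → queue [16, 14, 4, 18, 15]
Visit 16 → queue [14, 4, 18, 15]
Visit 14 → queue [4, 18, 15]
Visit 4 → queue [18, 15]
Visit 18 → queue [15]
Visit 15 → queue []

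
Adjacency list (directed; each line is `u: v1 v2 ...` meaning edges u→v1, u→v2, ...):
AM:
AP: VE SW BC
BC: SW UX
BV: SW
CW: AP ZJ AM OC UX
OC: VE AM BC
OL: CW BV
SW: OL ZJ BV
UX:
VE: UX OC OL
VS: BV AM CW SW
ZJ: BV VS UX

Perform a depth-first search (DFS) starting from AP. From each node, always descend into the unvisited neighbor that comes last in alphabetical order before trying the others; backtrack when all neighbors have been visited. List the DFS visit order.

AP, VE, UX, OL, CW, ZJ, VS, SW, BV, AM, OC, BC

Visit AP
AP → VE
VE → UX
VE → OL
OL → CW
CW → ZJ
ZJ → VS
VS → SW
SW → BV
VS → AM
CW → OC
OC → BC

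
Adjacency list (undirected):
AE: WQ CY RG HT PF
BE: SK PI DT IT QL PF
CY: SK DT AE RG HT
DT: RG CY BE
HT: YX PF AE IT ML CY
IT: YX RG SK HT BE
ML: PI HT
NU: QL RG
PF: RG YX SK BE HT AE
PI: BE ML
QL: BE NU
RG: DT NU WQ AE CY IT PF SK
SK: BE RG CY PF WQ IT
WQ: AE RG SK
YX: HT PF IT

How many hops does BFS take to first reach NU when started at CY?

Level 0: CY
Level 1: AE, DT, HT, RG, SK
Level 2: BE, IT, ML, NU, PF, WQ, YX
Level 3: PI, QL
NU first appears at level 2.

2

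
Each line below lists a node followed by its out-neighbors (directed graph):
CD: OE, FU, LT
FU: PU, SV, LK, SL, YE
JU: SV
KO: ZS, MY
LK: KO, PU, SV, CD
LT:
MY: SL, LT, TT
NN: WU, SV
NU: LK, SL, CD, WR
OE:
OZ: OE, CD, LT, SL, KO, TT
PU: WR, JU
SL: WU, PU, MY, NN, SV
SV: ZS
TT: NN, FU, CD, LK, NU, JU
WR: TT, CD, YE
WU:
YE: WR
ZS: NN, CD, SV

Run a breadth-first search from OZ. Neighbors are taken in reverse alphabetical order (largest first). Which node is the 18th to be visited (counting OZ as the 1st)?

Visit OZ; enqueue TT, SL, OE, LT, KO, CD → queue [TT, SL, OE, LT, KO, CD]
Visit TT; enqueue NU, NN, LK, JU, FU → queue [SL, OE, LT, KO, CD, NU, NN, LK, JU, FU]
Visit SL; enqueue WU, SV, PU, MY → queue [OE, LT, KO, CD, NU, NN, LK, JU, FU, WU, SV, PU, MY]
Visit OE → queue [LT, KO, CD, NU, NN, LK, JU, FU, WU, SV, PU, MY]
Visit LT → queue [KO, CD, NU, NN, LK, JU, FU, WU, SV, PU, MY]
Visit KO; enqueue ZS → queue [CD, NU, NN, LK, JU, FU, WU, SV, PU, MY, ZS]
Visit CD → queue [NU, NN, LK, JU, FU, WU, SV, PU, MY, ZS]
Visit NU; enqueue WR → queue [NN, LK, JU, FU, WU, SV, PU, MY, ZS, WR]
Visit NN → queue [LK, JU, FU, WU, SV, PU, MY, ZS, WR]
Visit LK → queue [JU, FU, WU, SV, PU, MY, ZS, WR]
Visit JU → queue [FU, WU, SV, PU, MY, ZS, WR]
Visit FU; enqueue YE → queue [WU, SV, PU, MY, ZS, WR, YE]
Visit WU → queue [SV, PU, MY, ZS, WR, YE]
Visit SV → queue [PU, MY, ZS, WR, YE]
Visit PU → queue [MY, ZS, WR, YE]
Visit MY → queue [ZS, WR, YE]
Visit ZS → queue [WR, YE]
Visit WR → queue [YE]
Visit YE → queue []

Visit order: OZ, TT, SL, OE, LT, KO, CD, NU, NN, LK, JU, FU, WU, SV, PU, MY, ZS, WR, YE

WR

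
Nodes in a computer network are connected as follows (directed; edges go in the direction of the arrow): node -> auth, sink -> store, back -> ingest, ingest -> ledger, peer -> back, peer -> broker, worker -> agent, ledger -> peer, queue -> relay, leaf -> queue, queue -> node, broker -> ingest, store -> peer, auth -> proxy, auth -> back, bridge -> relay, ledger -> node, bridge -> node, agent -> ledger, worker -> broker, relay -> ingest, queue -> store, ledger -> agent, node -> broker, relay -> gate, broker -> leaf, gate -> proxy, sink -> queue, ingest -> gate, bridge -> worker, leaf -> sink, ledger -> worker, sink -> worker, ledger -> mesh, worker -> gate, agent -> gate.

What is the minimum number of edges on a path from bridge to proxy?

3

Level 0: bridge
Level 1: node, relay, worker
Level 2: agent, auth, broker, gate, ingest
Level 3: back, leaf, ledger, proxy
Level 4: mesh, peer, queue, sink
Level 5: store
proxy first appears at level 3.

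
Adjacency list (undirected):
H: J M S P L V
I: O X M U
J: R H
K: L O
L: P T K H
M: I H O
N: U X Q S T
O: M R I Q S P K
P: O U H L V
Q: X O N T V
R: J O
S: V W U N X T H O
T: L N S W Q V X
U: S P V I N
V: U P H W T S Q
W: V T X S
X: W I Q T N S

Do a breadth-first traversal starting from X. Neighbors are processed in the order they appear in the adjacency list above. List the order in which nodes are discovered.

X, W, I, Q, T, N, S, V, O, M, U, L, H, P, R, K, J

Visit X; enqueue W, I, Q, T, N, S → queue [W, I, Q, T, N, S]
Visit W; enqueue V → queue [I, Q, T, N, S, V]
Visit I; enqueue O, M, U → queue [Q, T, N, S, V, O, M, U]
Visit Q → queue [T, N, S, V, O, M, U]
Visit T; enqueue L → queue [N, S, V, O, M, U, L]
Visit N → queue [S, V, O, M, U, L]
Visit S; enqueue H → queue [V, O, M, U, L, H]
Visit V; enqueue P → queue [O, M, U, L, H, P]
Visit O; enqueue R, K → queue [M, U, L, H, P, R, K]
Visit M → queue [U, L, H, P, R, K]
Visit U → queue [L, H, P, R, K]
Visit L → queue [H, P, R, K]
Visit H; enqueue J → queue [P, R, K, J]
Visit P → queue [R, K, J]
Visit R → queue [K, J]
Visit K → queue [J]
Visit J → queue []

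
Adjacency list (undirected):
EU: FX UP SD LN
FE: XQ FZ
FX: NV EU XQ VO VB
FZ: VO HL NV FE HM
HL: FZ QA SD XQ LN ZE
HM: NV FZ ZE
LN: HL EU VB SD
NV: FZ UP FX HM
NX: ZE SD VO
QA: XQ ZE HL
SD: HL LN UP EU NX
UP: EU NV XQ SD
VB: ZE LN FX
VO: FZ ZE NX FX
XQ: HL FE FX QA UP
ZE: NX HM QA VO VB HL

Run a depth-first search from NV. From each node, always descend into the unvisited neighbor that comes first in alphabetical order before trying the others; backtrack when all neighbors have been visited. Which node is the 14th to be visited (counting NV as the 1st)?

Visit NV
NV → FX
FX → EU
EU → LN
LN → HL
HL → FZ
FZ → FE
FE → XQ
XQ → QA
QA → ZE
ZE → HM
ZE → NX
NX → SD
SD → UP
NX → VO
ZE → VB

Visit order: NV, FX, EU, LN, HL, FZ, FE, XQ, QA, ZE, HM, NX, SD, UP, VO, VB

UP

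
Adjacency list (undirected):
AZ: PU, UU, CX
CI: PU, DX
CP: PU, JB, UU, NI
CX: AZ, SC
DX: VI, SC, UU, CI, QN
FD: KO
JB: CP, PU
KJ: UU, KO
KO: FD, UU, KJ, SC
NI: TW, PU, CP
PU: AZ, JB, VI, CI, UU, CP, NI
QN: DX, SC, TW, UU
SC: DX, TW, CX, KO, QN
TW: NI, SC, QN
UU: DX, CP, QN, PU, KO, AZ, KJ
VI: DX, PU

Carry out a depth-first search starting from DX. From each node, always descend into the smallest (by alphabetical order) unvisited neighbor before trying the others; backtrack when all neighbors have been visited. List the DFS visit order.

Visit DX
DX → CI
CI → PU
PU → AZ
AZ → CX
CX → SC
SC → KO
KO → FD
KO → KJ
KJ → UU
UU → CP
CP → JB
CP → NI
NI → TW
TW → QN
PU → VI

DX, CI, PU, AZ, CX, SC, KO, FD, KJ, UU, CP, JB, NI, TW, QN, VI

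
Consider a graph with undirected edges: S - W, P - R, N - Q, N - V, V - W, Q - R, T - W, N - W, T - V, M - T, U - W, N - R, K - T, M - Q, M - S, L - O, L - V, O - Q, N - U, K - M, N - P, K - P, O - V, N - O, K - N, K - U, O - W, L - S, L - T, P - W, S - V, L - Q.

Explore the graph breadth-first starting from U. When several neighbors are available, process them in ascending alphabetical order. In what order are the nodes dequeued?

Visit U; enqueue K, N, W → queue [K, N, W]
Visit K; enqueue M, P, T → queue [N, W, M, P, T]
Visit N; enqueue O, Q, R, V → queue [W, M, P, T, O, Q, R, V]
Visit W; enqueue S → queue [M, P, T, O, Q, R, V, S]
Visit M → queue [P, T, O, Q, R, V, S]
Visit P → queue [T, O, Q, R, V, S]
Visit T; enqueue L → queue [O, Q, R, V, S, L]
Visit O → queue [Q, R, V, S, L]
Visit Q → queue [R, V, S, L]
Visit R → queue [V, S, L]
Visit V → queue [S, L]
Visit S → queue [L]
Visit L → queue []

U -> K -> N -> W -> M -> P -> T -> O -> Q -> R -> V -> S -> L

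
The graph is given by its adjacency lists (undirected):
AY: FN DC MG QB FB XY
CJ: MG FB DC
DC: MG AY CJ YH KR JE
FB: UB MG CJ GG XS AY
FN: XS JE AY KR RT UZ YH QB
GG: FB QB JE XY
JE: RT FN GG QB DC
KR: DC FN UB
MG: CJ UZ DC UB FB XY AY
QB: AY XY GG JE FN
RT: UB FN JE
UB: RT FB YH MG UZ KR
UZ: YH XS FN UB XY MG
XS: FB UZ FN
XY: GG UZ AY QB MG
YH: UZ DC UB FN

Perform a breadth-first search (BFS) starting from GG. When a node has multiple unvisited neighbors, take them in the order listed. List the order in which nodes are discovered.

Visit GG; enqueue FB, QB, JE, XY → queue [FB, QB, JE, XY]
Visit FB; enqueue UB, MG, CJ, XS, AY → queue [QB, JE, XY, UB, MG, CJ, XS, AY]
Visit QB; enqueue FN → queue [JE, XY, UB, MG, CJ, XS, AY, FN]
Visit JE; enqueue RT, DC → queue [XY, UB, MG, CJ, XS, AY, FN, RT, DC]
Visit XY; enqueue UZ → queue [UB, MG, CJ, XS, AY, FN, RT, DC, UZ]
Visit UB; enqueue YH, KR → queue [MG, CJ, XS, AY, FN, RT, DC, UZ, YH, KR]
Visit MG → queue [CJ, XS, AY, FN, RT, DC, UZ, YH, KR]
Visit CJ → queue [XS, AY, FN, RT, DC, UZ, YH, KR]
Visit XS → queue [AY, FN, RT, DC, UZ, YH, KR]
Visit AY → queue [FN, RT, DC, UZ, YH, KR]
Visit FN → queue [RT, DC, UZ, YH, KR]
Visit RT → queue [DC, UZ, YH, KR]
Visit DC → queue [UZ, YH, KR]
Visit UZ → queue [YH, KR]
Visit YH → queue [KR]
Visit KR → queue []

GG, FB, QB, JE, XY, UB, MG, CJ, XS, AY, FN, RT, DC, UZ, YH, KR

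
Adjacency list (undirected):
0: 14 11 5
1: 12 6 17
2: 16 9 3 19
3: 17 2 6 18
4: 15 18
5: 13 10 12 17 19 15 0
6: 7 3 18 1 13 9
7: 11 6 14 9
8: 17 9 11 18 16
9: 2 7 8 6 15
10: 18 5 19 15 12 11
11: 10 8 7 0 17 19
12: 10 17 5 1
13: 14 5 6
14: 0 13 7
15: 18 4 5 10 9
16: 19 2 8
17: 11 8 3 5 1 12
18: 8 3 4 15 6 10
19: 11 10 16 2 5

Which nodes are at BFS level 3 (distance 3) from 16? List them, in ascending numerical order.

Level 0: 16
Level 1: 2, 8, 19
Level 2: 3, 5, 9, 10, 11, 17, 18
Level 3: 0, 1, 4, 6, 7, 12, 13, 15
Level 4: 14

0, 1, 4, 6, 7, 12, 13, 15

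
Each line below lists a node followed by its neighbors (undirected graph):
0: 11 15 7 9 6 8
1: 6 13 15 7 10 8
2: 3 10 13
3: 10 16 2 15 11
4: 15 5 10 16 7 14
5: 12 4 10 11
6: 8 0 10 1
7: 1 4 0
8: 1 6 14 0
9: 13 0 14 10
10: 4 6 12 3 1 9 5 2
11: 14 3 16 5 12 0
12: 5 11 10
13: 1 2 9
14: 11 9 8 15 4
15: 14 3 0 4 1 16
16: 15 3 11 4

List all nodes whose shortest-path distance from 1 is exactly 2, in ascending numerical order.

Level 0: 1
Level 1: 6, 7, 8, 10, 13, 15
Level 2: 0, 2, 3, 4, 5, 9, 12, 14, 16
Level 3: 11

0, 2, 3, 4, 5, 9, 12, 14, 16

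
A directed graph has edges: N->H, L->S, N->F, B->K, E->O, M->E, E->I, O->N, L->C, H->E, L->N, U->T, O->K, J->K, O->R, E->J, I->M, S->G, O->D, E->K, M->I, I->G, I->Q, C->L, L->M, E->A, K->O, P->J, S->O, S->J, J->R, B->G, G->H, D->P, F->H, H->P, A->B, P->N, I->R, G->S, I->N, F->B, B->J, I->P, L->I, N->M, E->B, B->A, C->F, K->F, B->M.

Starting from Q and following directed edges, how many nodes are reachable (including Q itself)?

1

BFS from Q visits: Q
Reachable nodes: 1 of 21 total.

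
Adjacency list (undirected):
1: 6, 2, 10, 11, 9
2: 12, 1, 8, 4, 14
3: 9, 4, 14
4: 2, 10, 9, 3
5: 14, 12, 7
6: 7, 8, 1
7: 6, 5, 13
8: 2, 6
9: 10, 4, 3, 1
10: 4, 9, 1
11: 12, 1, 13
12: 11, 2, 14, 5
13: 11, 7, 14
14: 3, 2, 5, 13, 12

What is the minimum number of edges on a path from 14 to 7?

2

Level 0: 14
Level 1: 2, 3, 5, 12, 13
Level 2: 1, 4, 7, 8, 9, 11
Level 3: 6, 10
7 first appears at level 2.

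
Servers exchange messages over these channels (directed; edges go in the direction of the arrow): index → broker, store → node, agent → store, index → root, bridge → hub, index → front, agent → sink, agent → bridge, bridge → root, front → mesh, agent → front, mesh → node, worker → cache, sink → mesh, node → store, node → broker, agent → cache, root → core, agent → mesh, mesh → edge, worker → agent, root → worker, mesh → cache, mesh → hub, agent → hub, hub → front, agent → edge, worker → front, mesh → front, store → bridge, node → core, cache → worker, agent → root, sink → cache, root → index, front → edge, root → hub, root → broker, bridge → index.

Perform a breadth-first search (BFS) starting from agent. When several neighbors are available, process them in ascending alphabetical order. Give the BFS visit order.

Visit agent; enqueue bridge, cache, edge, front, hub, mesh, root, sink, store → queue [bridge, cache, edge, front, hub, mesh, root, sink, store]
Visit bridge; enqueue index → queue [cache, edge, front, hub, mesh, root, sink, store, index]
Visit cache; enqueue worker → queue [edge, front, hub, mesh, root, sink, store, index, worker]
Visit edge → queue [front, hub, mesh, root, sink, store, index, worker]
Visit front → queue [hub, mesh, root, sink, store, index, worker]
Visit hub → queue [mesh, root, sink, store, index, worker]
Visit mesh; enqueue node → queue [root, sink, store, index, worker, node]
Visit root; enqueue broker, core → queue [sink, store, index, worker, node, broker, core]
Visit sink → queue [store, index, worker, node, broker, core]
Visit store → queue [index, worker, node, broker, core]
Visit index → queue [worker, node, broker, core]
Visit worker → queue [node, broker, core]
Visit node → queue [broker, core]
Visit broker → queue [core]
Visit core → queue []

agent -> bridge -> cache -> edge -> front -> hub -> mesh -> root -> sink -> store -> index -> worker -> node -> broker -> core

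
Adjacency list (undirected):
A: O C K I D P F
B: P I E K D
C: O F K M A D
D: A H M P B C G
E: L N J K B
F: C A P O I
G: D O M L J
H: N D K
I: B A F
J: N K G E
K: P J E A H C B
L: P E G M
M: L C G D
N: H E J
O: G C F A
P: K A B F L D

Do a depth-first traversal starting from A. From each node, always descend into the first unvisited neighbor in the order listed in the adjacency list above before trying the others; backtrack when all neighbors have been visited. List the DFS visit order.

A, O, G, D, H, N, E, L, P, K, J, C, F, I, B, M

Visit A
A → O
O → G
G → D
D → H
H → N
N → E
E → L
L → P
P → K
K → J
K → C
C → F
F → I
I → B
C → M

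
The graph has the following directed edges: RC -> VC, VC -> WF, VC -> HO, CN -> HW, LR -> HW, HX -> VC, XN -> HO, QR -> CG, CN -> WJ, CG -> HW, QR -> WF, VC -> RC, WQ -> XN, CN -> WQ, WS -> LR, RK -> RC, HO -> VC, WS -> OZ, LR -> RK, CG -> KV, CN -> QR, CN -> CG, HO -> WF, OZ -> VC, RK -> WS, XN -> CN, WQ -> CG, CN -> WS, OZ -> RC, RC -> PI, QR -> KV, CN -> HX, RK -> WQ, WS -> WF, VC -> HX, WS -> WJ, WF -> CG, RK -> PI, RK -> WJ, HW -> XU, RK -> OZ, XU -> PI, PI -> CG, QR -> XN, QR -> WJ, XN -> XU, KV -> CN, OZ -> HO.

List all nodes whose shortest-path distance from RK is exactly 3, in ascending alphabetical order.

CN, HW, HX, KV, XU

Level 0: RK
Level 1: OZ, PI, RC, WJ, WQ, WS
Level 2: CG, HO, LR, VC, WF, XN
Level 3: CN, HW, HX, KV, XU
Level 4: QR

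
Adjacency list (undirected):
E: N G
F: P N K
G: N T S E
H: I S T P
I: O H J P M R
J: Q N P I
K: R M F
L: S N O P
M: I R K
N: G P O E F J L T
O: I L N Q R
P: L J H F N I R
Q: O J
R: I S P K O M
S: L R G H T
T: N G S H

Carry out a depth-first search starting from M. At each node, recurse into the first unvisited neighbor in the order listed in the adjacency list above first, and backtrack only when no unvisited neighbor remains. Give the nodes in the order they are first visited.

M I O L S R P J Q N G T H E F K

Visit M
M → I
I → O
O → L
L → S
S → R
R → P
P → J
J → Q
J → N
N → G
G → T
T → H
G → E
N → F
F → K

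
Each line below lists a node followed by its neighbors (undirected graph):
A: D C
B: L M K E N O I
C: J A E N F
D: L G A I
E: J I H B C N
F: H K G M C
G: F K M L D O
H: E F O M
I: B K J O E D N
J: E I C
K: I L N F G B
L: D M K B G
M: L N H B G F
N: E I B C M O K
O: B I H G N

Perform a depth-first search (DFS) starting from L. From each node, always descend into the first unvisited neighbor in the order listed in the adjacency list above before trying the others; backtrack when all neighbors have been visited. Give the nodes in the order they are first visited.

L → D → G → F → H → E → J → I → B → M → N → C → A → O → K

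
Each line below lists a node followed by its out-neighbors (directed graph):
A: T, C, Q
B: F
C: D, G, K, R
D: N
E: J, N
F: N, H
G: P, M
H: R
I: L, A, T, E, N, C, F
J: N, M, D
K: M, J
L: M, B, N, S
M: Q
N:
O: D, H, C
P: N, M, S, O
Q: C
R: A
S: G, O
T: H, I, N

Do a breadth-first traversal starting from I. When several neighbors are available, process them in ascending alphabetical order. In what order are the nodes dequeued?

Visit I; enqueue A, C, E, F, L, N, T → queue [A, C, E, F, L, N, T]
Visit A; enqueue Q → queue [C, E, F, L, N, T, Q]
Visit C; enqueue D, G, K, R → queue [E, F, L, N, T, Q, D, G, K, R]
Visit E; enqueue J → queue [F, L, N, T, Q, D, G, K, R, J]
Visit F; enqueue H → queue [L, N, T, Q, D, G, K, R, J, H]
Visit L; enqueue B, M, S → queue [N, T, Q, D, G, K, R, J, H, B, M, S]
Visit N → queue [T, Q, D, G, K, R, J, H, B, M, S]
Visit T → queue [Q, D, G, K, R, J, H, B, M, S]
Visit Q → queue [D, G, K, R, J, H, B, M, S]
Visit D → queue [G, K, R, J, H, B, M, S]
Visit G; enqueue P → queue [K, R, J, H, B, M, S, P]
Visit K → queue [R, J, H, B, M, S, P]
Visit R → queue [J, H, B, M, S, P]
Visit J → queue [H, B, M, S, P]
Visit H → queue [B, M, S, P]
Visit B → queue [M, S, P]
Visit M → queue [S, P]
Visit S; enqueue O → queue [P, O]
Visit P → queue [O]
Visit O → queue []

I, A, C, E, F, L, N, T, Q, D, G, K, R, J, H, B, M, S, P, O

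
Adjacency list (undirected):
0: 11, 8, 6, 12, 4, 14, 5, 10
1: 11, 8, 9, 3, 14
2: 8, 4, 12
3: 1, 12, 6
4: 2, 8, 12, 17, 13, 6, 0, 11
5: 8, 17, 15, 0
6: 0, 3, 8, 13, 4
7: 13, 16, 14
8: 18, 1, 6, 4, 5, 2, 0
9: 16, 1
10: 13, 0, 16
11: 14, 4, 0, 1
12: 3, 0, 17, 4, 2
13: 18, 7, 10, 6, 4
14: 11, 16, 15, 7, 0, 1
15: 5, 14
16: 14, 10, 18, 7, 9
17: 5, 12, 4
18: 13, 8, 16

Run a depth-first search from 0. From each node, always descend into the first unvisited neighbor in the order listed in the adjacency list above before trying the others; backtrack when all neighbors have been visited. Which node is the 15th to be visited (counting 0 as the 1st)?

15

Visit 0
0 → 11
11 → 14
14 → 16
16 → 10
10 → 13
13 → 18
18 → 8
8 → 1
1 → 9
1 → 3
3 → 12
12 → 17
17 → 5
5 → 15
17 → 4
4 → 2
4 → 6
13 → 7

Visit order: 0, 11, 14, 16, 10, 13, 18, 8, 1, 9, 3, 12, 17, 5, 15, 4, 2, 6, 7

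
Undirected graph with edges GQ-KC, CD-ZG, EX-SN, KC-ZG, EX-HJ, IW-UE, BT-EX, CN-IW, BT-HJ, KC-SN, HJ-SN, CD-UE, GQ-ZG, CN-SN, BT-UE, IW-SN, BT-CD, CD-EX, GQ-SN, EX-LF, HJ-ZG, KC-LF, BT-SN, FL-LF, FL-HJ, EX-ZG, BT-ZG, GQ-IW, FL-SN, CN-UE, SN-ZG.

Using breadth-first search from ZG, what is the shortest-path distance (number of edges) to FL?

2

Level 0: ZG
Level 1: BT, CD, EX, GQ, HJ, KC, SN
Level 2: CN, FL, IW, LF, UE
FL first appears at level 2.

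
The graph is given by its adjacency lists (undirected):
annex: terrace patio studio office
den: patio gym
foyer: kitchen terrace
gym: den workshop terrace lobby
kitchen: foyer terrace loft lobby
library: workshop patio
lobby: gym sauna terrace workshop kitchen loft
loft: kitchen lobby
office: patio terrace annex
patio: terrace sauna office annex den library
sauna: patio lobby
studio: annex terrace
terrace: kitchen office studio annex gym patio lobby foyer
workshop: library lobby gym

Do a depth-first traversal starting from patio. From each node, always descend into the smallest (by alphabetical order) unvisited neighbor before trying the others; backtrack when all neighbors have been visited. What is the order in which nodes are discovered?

Visit patio
patio → annex
annex → office
office → terrace
terrace → foyer
foyer → kitchen
kitchen → lobby
lobby → gym
gym → den
gym → workshop
workshop → library
lobby → loft
lobby → sauna
terrace → studio

patio → annex → office → terrace → foyer → kitchen → lobby → gym → den → workshop → library → loft → sauna → studio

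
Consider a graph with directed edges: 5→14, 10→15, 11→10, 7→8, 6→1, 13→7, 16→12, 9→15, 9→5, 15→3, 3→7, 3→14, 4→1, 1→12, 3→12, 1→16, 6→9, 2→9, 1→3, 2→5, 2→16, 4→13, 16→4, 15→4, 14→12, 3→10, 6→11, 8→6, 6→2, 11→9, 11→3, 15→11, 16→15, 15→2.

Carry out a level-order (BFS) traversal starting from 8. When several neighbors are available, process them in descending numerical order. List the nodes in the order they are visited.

8 -> 6 -> 11 -> 9 -> 2 -> 1 -> 10 -> 3 -> 15 -> 5 -> 16 -> 12 -> 14 -> 7 -> 4 -> 13

Visit 8; enqueue 6 → queue [6]
Visit 6; enqueue 11, 9, 2, 1 → queue [11, 9, 2, 1]
Visit 11; enqueue 10, 3 → queue [9, 2, 1, 10, 3]
Visit 9; enqueue 15, 5 → queue [2, 1, 10, 3, 15, 5]
Visit 2; enqueue 16 → queue [1, 10, 3, 15, 5, 16]
Visit 1; enqueue 12 → queue [10, 3, 15, 5, 16, 12]
Visit 10 → queue [3, 15, 5, 16, 12]
Visit 3; enqueue 14, 7 → queue [15, 5, 16, 12, 14, 7]
Visit 15; enqueue 4 → queue [5, 16, 12, 14, 7, 4]
Visit 5 → queue [16, 12, 14, 7, 4]
Visit 16 → queue [12, 14, 7, 4]
Visit 12 → queue [14, 7, 4]
Visit 14 → queue [7, 4]
Visit 7 → queue [4]
Visit 4; enqueue 13 → queue [13]
Visit 13 → queue []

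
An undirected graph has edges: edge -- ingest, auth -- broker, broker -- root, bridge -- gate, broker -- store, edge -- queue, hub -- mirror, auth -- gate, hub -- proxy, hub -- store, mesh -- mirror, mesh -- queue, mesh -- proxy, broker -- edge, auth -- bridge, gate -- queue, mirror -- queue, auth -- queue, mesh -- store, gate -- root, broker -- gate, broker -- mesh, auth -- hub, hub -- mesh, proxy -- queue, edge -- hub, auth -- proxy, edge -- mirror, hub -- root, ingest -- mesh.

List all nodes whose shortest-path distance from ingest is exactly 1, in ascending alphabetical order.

Level 0: ingest
Level 1: edge, mesh
Level 2: broker, hub, mirror, proxy, queue, store
Level 3: auth, gate, root
Level 4: bridge

edge, mesh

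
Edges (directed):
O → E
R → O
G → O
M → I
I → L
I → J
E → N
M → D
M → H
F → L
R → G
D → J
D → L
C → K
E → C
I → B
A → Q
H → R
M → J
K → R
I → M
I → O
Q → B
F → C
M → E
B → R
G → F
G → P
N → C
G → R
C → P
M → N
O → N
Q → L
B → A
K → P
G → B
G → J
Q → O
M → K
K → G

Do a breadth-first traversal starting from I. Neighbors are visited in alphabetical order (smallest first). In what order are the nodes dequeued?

I B J L M O A R D E H K N Q G C P F

Visit I; enqueue B, J, L, M, O → queue [B, J, L, M, O]
Visit B; enqueue A, R → queue [J, L, M, O, A, R]
Visit J → queue [L, M, O, A, R]
Visit L → queue [M, O, A, R]
Visit M; enqueue D, E, H, K, N → queue [O, A, R, D, E, H, K, N]
Visit O → queue [A, R, D, E, H, K, N]
Visit A; enqueue Q → queue [R, D, E, H, K, N, Q]
Visit R; enqueue G → queue [D, E, H, K, N, Q, G]
Visit D → queue [E, H, K, N, Q, G]
Visit E; enqueue C → queue [H, K, N, Q, G, C]
Visit H → queue [K, N, Q, G, C]
Visit K; enqueue P → queue [N, Q, G, C, P]
Visit N → queue [Q, G, C, P]
Visit Q → queue [G, C, P]
Visit G; enqueue F → queue [C, P, F]
Visit C → queue [P, F]
Visit P → queue [F]
Visit F → queue []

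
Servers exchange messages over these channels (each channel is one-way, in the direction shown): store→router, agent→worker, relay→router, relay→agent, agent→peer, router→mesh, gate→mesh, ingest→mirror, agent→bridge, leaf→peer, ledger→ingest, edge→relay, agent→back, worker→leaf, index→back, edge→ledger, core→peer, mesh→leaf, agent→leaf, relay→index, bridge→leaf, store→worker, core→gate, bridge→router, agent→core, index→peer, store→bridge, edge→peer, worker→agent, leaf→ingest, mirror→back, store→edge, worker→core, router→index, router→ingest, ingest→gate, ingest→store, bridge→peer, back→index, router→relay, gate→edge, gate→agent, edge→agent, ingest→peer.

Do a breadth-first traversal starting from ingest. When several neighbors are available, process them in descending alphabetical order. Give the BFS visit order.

ingest, store, peer, mirror, gate, worker, router, edge, bridge, back, mesh, agent, leaf, core, relay, index, ledger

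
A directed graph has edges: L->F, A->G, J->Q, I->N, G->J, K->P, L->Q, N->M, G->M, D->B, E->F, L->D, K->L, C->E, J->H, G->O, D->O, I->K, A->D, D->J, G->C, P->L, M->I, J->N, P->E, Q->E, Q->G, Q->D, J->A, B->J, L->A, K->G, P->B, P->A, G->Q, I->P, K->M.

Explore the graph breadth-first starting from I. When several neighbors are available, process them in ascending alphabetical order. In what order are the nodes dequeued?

Visit I; enqueue K, N, P → queue [K, N, P]
Visit K; enqueue G, L, M → queue [N, P, G, L, M]
Visit N → queue [P, G, L, M]
Visit P; enqueue A, B, E → queue [G, L, M, A, B, E]
Visit G; enqueue C, J, O, Q → queue [L, M, A, B, E, C, J, O, Q]
Visit L; enqueue D, F → queue [M, A, B, E, C, J, O, Q, D, F]
Visit M → queue [A, B, E, C, J, O, Q, D, F]
Visit A → queue [B, E, C, J, O, Q, D, F]
Visit B → queue [E, C, J, O, Q, D, F]
Visit E → queue [C, J, O, Q, D, F]
Visit C → queue [J, O, Q, D, F]
Visit J; enqueue H → queue [O, Q, D, F, H]
Visit O → queue [Q, D, F, H]
Visit Q → queue [D, F, H]
Visit D → queue [F, H]
Visit F → queue [H]
Visit H → queue []

I → K → N → P → G → L → M → A → B → E → C → J → O → Q → D → F → H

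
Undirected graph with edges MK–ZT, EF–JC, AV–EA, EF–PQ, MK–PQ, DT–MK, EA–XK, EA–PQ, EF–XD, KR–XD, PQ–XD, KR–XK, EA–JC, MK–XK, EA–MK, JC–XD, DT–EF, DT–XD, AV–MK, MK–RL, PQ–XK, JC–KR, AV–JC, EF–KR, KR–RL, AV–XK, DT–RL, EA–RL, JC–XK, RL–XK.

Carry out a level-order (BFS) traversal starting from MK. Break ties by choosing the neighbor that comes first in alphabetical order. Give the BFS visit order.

MK -> AV -> DT -> EA -> PQ -> RL -> XK -> ZT -> JC -> EF -> XD -> KR

Visit MK; enqueue AV, DT, EA, PQ, RL, XK, ZT → queue [AV, DT, EA, PQ, RL, XK, ZT]
Visit AV; enqueue JC → queue [DT, EA, PQ, RL, XK, ZT, JC]
Visit DT; enqueue EF, XD → queue [EA, PQ, RL, XK, ZT, JC, EF, XD]
Visit EA → queue [PQ, RL, XK, ZT, JC, EF, XD]
Visit PQ → queue [RL, XK, ZT, JC, EF, XD]
Visit RL; enqueue KR → queue [XK, ZT, JC, EF, XD, KR]
Visit XK → queue [ZT, JC, EF, XD, KR]
Visit ZT → queue [JC, EF, XD, KR]
Visit JC → queue [EF, XD, KR]
Visit EF → queue [XD, KR]
Visit XD → queue [KR]
Visit KR → queue []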